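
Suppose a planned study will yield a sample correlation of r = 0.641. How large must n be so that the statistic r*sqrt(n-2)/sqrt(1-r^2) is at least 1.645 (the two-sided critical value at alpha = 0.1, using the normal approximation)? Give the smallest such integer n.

r√(n−2)/√(1−r²) ≥ 1.645  ⇔  n−2 ≥ (1.645)²·(1−r²)/r²
(1−r²)/r² = (1−0.410881)/0.410881 = 1.4338
n ≥ 2 + 2.706025·1.4338 = 2 + 3.8799 = 5.8799
⌈5.8799⌉ = 6

6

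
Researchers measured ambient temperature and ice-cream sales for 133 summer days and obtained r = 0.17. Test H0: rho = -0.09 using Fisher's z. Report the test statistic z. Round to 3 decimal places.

2.986

z_r = atanh(0.17) = 0.171667,  z_0 = atanh(-0.09) = -0.090244
SE = 1/√(n−3) = 1/√130 = 0.087706
z = (z_r − z_0)/SE = (0.171667 − (-0.090244)) / 0.087706 = 0.261911 / 0.087706 = 2.986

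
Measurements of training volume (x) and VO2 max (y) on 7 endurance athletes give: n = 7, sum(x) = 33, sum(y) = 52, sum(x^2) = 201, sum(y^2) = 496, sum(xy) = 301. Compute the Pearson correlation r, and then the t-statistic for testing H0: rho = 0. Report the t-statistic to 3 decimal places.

S_xy = nΣxy − ΣxΣy = 7·301 − 33·52 = 2107 − 1716 = 391
S_xx = nΣx² − (Σx)² = 7·201 − 33² = 1407 − 1089 = 318
S_yy = nΣy² − (Σy)² = 7·496 − 52² = 3472 − 2704 = 768
r = S_xy / √(S_xx·S_yy) = 391 / √(318·768) = 391 / √244224 = 391 / 494.1902 = 0.7912
t = r·√(n−2)/√(1−r²) = 0.7912·√5 / √(1−0.625997) = 1.769177 / 0.611558 = 2.893

2.893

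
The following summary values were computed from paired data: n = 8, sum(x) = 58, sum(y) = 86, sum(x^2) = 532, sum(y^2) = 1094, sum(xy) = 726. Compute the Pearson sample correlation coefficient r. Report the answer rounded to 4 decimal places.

0.7456

Numerator: nΣxy − (Σx)(Σy) = 8·726 − (58)(86) = 820
Denominator: √[(nΣx²−(Σx)²)(nΣy²−(Σy)²)]
  nΣx²−(Σx)² = 8·532 − 3364 = 892;  nΣy²−(Σy)² = 8·1094 − 7396 = 1356
  √(892·1356) = √1209552 = 1099.7963
r = 820 / 1099.7963 = 0.7456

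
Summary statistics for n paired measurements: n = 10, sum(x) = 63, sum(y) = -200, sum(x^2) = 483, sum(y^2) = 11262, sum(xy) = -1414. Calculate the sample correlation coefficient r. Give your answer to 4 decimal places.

S_xy = nΣxy − ΣxΣy = 10·(-1414) − 63·(-200) = -14140 − (-12600) = -1540
S_xx = nΣx² − (Σx)² = 10·483 − 63² = 4830 − 3969 = 861
S_yy = nΣy² − (Σy)² = 10·11262 − (-200)² = 112620 − 40000 = 72620
r = S_xy / √(S_xx·S_yy) = -1540 / √(861·72620) = -1540 / √62525820 = -1540 / 7907.3270 = -0.1948

-0.1948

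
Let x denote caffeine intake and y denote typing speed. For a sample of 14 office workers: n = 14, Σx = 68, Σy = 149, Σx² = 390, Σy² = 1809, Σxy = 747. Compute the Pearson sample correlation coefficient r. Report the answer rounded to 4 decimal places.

0.2017

S_xy = nΣxy − ΣxΣy = 14·747 − 68·149 = 10458 − 10132 = 326
S_xx = nΣx² − (Σx)² = 14·390 − 68² = 5460 − 4624 = 836
S_yy = nΣy² − (Σy)² = 14·1809 − 149² = 25326 − 22201 = 3125
r = S_xy / √(S_xx·S_yy) = 326 / √(836·3125) = 326 / √2612500 = 326 / 1616.3230 = 0.2017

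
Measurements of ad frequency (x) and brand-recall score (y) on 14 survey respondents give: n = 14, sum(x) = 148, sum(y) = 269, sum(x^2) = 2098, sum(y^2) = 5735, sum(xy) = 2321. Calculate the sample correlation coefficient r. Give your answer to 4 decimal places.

-0.9510

Numerator: nΣxy − (Σx)(Σy) = 14·2321 − (148)(269) = -7318
Denominator: √[(nΣx²−(Σx)²)(nΣy²−(Σy)²)]
  nΣx²−(Σx)² = 14·2098 − 21904 = 7468;  nΣy²−(Σy)² = 14·5735 − 72361 = 7929
  √(7468·7929) = √59213772 = 7695.0485
r = -7318 / 7695.0485 = -0.9510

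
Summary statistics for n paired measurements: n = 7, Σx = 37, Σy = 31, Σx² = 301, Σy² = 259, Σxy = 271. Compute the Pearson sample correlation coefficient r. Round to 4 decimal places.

0.9458

Numerator: nΣxy − (Σx)(Σy) = 7·271 − (37)(31) = 750
Denominator: √[(nΣx²−(Σx)²)(nΣy²−(Σy)²)]
  nΣx²−(Σx)² = 7·301 − 1369 = 738;  nΣy²−(Σy)² = 7·259 − 961 = 852
  √(738·852) = √628776 = 792.9540
r = 750 / 792.9540 = 0.9458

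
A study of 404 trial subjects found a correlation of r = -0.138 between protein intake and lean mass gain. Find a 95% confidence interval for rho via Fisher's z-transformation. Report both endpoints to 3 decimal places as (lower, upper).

(-0.232, -0.041)

z_r = atanh(-0.138) = -0.138886;  SE = 1/√(n−3) = 1/√401 = 0.049938
z-limits: -0.138886 ± 1.960·0.049938 = -0.138886 ± 0.097878 = [-0.236764, -0.041008]
ρ-limits: (tanh -0.236764, tanh -0.041008) = (-0.232, -0.041)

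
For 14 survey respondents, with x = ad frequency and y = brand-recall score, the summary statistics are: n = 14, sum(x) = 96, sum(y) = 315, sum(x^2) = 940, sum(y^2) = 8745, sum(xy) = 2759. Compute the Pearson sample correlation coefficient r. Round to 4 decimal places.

Numerator: nΣxy − (Σx)(Σy) = 14·2759 − (96)(315) = 8386
Denominator: √[(nΣx²−(Σx)²)(nΣy²−(Σy)²)]
  nΣx²−(Σx)² = 14·940 − 9216 = 3944;  nΣy²−(Σy)² = 14·8745 − 99225 = 23205
  √(3944·23205) = √91520520 = 9566.6358
r = 8386 / 9566.6358 = 0.8766

0.8766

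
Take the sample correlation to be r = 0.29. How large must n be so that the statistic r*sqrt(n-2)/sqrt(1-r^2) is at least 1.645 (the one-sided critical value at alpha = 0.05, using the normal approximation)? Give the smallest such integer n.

32

Need r·√(n−2)/√(1−r²) ≥ 1.645
√(n−2) ≥ 1.645·√(1−0.0841) / 0.29 = 1.645·0.957027 / 0.29 = 5.4287
n−2 ≥ 29.4708  ⇒  n ≥ 31.4708
Smallest integer n = 32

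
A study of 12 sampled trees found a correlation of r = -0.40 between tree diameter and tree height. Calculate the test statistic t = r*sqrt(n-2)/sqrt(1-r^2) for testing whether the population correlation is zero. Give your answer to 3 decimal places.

-1.380

t = r·√(n−2) / √(1−r²) with r = -0.40, n = 12
  = -0.40·√10 / √(1 − 0.1600)
  = -0.40·3.162278 / 0.916515
  = -1.264911 / 0.916515 = -1.380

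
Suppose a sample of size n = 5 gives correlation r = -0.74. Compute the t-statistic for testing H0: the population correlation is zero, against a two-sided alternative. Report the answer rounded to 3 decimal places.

-1.906

1 − r² = 1 − 0.5476 = 0.4524;  √(1−r²) = 0.672607
√(n−2) = √3 = 1.732051
t = r·√(n−2)/√(1−r²) = -0.74 · 1.732051 / 0.672607 = -1.906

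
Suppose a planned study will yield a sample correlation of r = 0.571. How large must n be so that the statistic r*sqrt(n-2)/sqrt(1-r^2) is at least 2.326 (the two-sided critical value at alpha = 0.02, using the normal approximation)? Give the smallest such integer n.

r√(n−2)/√(1−r²) ≥ 2.326  ⇔  n−2 ≥ (2.326)²·(1−r²)/r²
(1−r²)/r² = (1−0.326041)/0.326041 = 2.0671
n ≥ 2 + 5.410276·2.0671 = 2 + 11.1836 = 13.1836
⌈13.1836⌉ = 14

14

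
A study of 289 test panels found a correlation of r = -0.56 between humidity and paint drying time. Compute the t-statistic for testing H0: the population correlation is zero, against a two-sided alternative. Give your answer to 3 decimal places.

-11.451

t = r·√(n−2) / √(1−r²) with r = -0.56, n = 289
  = -0.56·√287 / √(1 − 0.3136)
  = -0.56·16.941074 / 0.828493
  = -9.487001 / 0.828493 = -11.451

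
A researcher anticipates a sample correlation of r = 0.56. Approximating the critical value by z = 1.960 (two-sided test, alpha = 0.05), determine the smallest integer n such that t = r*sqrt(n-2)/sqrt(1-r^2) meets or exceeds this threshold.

r√(n−2)/√(1−r²) ≥ 1.960  ⇔  n−2 ≥ (1.960)²·(1−r²)/r²
(1−r²)/r² = (1−0.3136)/0.3136 = 2.1888
n ≥ 2 + 3.8416·2.1888 = 2 + 8.4085 = 10.4085
⌈10.4085⌉ = 11

11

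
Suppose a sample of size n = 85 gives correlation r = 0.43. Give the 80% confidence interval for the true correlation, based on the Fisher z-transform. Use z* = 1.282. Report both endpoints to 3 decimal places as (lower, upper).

(0.308, 0.538)

Fisher z: z_r = atanh(r) = ½·ln((1+0.43)/(1−0.43)) = 0.459897
SE(z) = 1/√(n−3) = 1/√82 = 0.110432
80% ⇒ z* = 1.282; margin = 1.282·0.110432 = 0.141574
CI on z-scale: (0.318323, 0.601471)
Back-transform: tanh(0.318323) = 0.307990, tanh(0.601471) = 0.538095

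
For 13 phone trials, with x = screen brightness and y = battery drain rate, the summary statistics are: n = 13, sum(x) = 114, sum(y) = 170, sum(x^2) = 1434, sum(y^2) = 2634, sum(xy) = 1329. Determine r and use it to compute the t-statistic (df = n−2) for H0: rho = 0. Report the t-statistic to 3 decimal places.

-1.375

S_xy = nΣxy − ΣxΣy = 13·1329 − 114·170 = 17277 − 19380 = -2103
S_xx = nΣx² − (Σx)² = 13·1434 − 114² = 18642 − 12996 = 5646
S_yy = nΣy² − (Σy)² = 13·2634 − 170² = 34242 − 28900 = 5342
r = S_xy / √(S_xx·S_yy) = -2103 / √(5646·5342) = -2103 / √30160932 = -2103 / 5491.8969 = -0.3829
t = r·√(n−2)/√(1−r²) = -0.3829·√11 / √(1−0.146612) = -1.269936 / 0.923790 = -1.375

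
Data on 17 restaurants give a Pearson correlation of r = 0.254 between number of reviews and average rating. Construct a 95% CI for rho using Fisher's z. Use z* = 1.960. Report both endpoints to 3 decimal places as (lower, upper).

(-0.258, 0.655)

Fisher z: z_r = atanh(r) = ½·ln((1+0.254)/(1−0.254)) = 0.259684
SE(z) = 1/√(n−3) = 1/√14 = 0.267261
95% ⇒ z* = 1.960; margin = 1.960·0.267261 = 0.523832
CI on z-scale: (-0.264148, 0.783516)
Back-transform: tanh(-0.264148) = -0.258171, tanh(0.783516) = 0.654720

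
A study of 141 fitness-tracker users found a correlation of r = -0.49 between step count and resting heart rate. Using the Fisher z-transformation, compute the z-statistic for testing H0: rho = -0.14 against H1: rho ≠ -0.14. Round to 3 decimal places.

z_r = atanh(-0.49) = -0.536060,  z_0 = atanh(-0.14) = -0.140926
SE = 1/√(n−3) = 1/√138 = 0.085126
z = (z_r − z_0)/SE = (-0.536060 − (-0.140926)) / 0.085126 = -0.395134 / 0.085126 = -4.642

-4.642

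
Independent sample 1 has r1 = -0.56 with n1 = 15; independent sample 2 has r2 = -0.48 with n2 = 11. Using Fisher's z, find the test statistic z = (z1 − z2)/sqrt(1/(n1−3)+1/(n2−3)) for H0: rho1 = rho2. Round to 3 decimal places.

-0.241

Fisher z-transforms: z1 = atanh(-0.56) = -0.632833, z2 = atanh(-0.48) = -0.522984; difference d = -0.109849
Var(d) = 1/12 + 1/8 = 0.0833333 + 0.1250000 = 0.2083333
z = d/√Var(d) = -0.109849 / √0.2083333 = -0.109849 / 0.456435 = -0.241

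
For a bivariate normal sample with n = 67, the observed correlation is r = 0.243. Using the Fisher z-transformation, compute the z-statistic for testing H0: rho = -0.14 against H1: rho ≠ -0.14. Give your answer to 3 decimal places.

3.111

z_r = atanh(0.243) = 0.247960,  z_0 = atanh(-0.14) = -0.140926
SE = 1/√(n−3) = 1/√64 = 0.125000
z = (z_r − z_0)/SE = (0.247960 − (-0.140926)) / 0.125000 = 0.388886 / 0.125000 = 3.111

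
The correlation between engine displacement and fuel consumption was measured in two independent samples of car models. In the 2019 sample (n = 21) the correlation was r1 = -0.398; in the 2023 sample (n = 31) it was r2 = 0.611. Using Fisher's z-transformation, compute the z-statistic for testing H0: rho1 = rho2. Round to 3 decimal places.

z1 = atanh(-0.398) = -0.421270,  z2 = atanh(0.611) = 0.710516
SE = √(1/(n1−3) + 1/(n2−3)) = √(1/18 + 1/28) = √(0.0555556 + 0.0357143) = √0.0912699 = 0.302109
z = (z1 − z2)/SE = (-0.421270 − 0.710516) / 0.302109 = -1.131786 / 0.302109 = -3.746

-3.746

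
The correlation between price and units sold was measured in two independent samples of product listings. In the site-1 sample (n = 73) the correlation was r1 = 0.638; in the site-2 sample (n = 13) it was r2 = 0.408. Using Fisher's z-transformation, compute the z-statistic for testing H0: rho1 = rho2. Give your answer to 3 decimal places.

Fisher z-transforms: z1 = atanh(0.638) = 0.754794, z2 = atanh(0.408) = 0.433209; difference d = 0.321585
Var(d) = 1/70 + 1/10 = 0.0142857 + 0.1000000 = 0.1142857
z = d/√Var(d) = 0.321585 / √0.1142857 = 0.321585 / 0.338062 = 0.951

0.951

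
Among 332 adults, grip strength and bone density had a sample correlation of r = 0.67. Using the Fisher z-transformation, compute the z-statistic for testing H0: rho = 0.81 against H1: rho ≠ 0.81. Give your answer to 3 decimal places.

-5.737

Fisher z: atanh(0.67) = 0.810743, atanh(0.81) = 1.127029
z = (z_r − z_0)·√(n−3) = (0.810743 − 1.127029)·√329 = -0.316286 · 18.138357 = -5.737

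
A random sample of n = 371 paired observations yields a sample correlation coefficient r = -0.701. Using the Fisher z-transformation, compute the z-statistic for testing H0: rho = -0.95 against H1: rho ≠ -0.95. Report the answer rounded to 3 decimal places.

18.464

z_r = atanh(-0.701) = -0.869264,  z_0 = atanh(-0.95) = -1.831781
SE = 1/√(n−3) = 1/√368 = 0.052129
z = (z_r − z_0)/SE = (-0.869264 − (-1.831781)) / 0.052129 = 0.962517 / 0.052129 = 18.464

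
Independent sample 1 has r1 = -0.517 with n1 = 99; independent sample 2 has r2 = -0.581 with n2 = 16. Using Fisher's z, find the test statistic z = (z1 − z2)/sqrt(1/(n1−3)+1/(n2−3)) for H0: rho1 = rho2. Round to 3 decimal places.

0.310

Fisher z-transforms: z1 = atanh(-0.517) = -0.572237, z2 = atanh(-0.581) = -0.663971; difference d = 0.091734
Var(d) = 1/96 + 1/13 = 0.0104167 + 0.0769231 = 0.0873398
z = d/√Var(d) = 0.091734 / √0.0873398 = 0.091734 / 0.295533 = 0.310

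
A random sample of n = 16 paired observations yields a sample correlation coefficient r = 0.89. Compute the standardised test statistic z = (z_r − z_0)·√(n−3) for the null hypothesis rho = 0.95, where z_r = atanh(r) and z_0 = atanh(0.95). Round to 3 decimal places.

z_r = atanh(0.89) = 1.421926,  z_0 = atanh(0.95) = 1.831781
SE = 1/√(n−3) = 1/√13 = 0.277350
z = (z_r − z_0)/SE = (1.421926 − 1.831781) / 0.277350 = -0.409855 / 0.277350 = -1.478

-1.478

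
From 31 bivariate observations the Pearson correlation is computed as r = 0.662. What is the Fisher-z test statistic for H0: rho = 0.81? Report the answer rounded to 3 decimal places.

-1.750

Fisher z: atanh(0.662) = 0.796366, atanh(0.81) = 1.127029
z = (z_r − z_0)·√(n−3) = (0.796366 − 1.127029)·√28 = -0.330663 · 5.291503 = -1.750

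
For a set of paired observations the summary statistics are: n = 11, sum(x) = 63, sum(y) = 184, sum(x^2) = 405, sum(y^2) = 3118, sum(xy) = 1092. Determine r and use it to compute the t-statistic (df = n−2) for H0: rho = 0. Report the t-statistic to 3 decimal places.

S_xy = nΣxy − ΣxΣy = 11·1092 − 63·184 = 12012 − 11592 = 420
S_xx = nΣx² − (Σx)² = 11·405 − 63² = 4455 − 3969 = 486
S_yy = nΣy² − (Σy)² = 11·3118 − 184² = 34298 − 33856 = 442
r = S_xy / √(S_xx·S_yy) = 420 / √(486·442) = 420 / √214812 = 420 / 463.4782 = 0.9062
t = r·√(n−2)/√(1−r²) = 0.9062·√9 / √(1−0.821198) = 2.718600 / 0.422850 = 6.429

6.429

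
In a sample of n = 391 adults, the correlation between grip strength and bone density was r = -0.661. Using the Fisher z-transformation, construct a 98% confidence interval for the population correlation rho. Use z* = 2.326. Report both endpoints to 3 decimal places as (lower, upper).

(-0.722, -0.589)

Fisher z: z_r = atanh(r) = ½·ln((1+(-0.661))/(1−(-0.661))) = -0.794588
SE(z) = 1/√(n−3) = 1/√388 = 0.050767
98% ⇒ z* = 2.326; margin = 2.326·0.050767 = 0.118084
CI on z-scale: (-0.912672, -0.676504)
Back-transform: tanh(-0.912672) = -0.722412, tanh(-0.676504) = -0.589242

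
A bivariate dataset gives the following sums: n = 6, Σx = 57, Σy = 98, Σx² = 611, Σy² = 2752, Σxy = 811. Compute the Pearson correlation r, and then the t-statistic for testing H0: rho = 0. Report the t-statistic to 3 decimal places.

Numerator: nΣxy − (Σx)(Σy) = 6·811 − (57)(98) = -720
Denominator: √[(nΣx²−(Σx)²)(nΣy²−(Σy)²)]
  nΣx²−(Σx)² = 6·611 − 3249 = 417;  nΣy²−(Σy)² = 6·2752 − 9604 = 6908
  √(417·6908) = √2880636 = 1697.2436
r = -720 / 1697.2436 = -0.4242
t = r·√(n−2)/√(1−r²) = -0.4242·√4 / √(1−0.179946) = -0.848400 / 0.905568 = -0.937

-0.937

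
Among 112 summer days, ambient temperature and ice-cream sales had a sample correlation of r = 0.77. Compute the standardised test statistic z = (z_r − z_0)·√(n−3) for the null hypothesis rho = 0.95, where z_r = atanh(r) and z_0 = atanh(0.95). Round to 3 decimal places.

Fisher z: atanh(0.77) = 1.020328, atanh(0.95) = 1.831781
z = (z_r − z_0)·√(n−3) = (1.020328 − 1.831781)·√109 = -0.811453 · 10.440307 = -8.472

-8.472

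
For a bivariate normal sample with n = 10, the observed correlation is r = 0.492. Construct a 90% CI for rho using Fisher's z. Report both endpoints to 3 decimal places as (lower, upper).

z_r = atanh(0.492) = 0.538696;  SE = 1/√(n−3) = 1/√7 = 0.377964
z-limits: 0.538696 ± 1.645·0.377964 = 0.538696 ± 0.621751 = [-0.083055, 1.160447]
ρ-limits: (tanh -0.083055, tanh 1.160447) = (-0.083, 0.821)

(-0.083, 0.821)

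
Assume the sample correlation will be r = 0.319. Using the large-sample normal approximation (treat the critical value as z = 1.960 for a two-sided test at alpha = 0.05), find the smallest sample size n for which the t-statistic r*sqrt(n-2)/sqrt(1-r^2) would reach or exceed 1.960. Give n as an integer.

r√(n−2)/√(1−r²) ≥ 1.960  ⇔  n−2 ≥ (1.960)²·(1−r²)/r²
(1−r²)/r² = (1−0.101761)/0.101761 = 8.8269
n ≥ 2 + 3.8416·8.8269 = 2 + 33.9094 = 35.9094
⌈35.9094⌉ = 36

36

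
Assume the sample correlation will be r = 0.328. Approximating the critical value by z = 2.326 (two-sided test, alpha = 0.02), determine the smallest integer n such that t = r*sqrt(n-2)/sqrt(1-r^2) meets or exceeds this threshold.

r√(n−2)/√(1−r²) ≥ 2.326  ⇔  n−2 ≥ (2.326)²·(1−r²)/r²
(1−r²)/r² = (1−0.107584)/0.107584 = 8.2951
n ≥ 2 + 5.410276·8.2951 = 2 + 44.8788 = 46.8788
⌈46.8788⌉ = 47

47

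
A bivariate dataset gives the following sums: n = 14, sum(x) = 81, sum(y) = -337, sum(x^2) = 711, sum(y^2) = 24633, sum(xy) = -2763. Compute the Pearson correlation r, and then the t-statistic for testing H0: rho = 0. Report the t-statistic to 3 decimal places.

-1.541

Numerator: nΣxy − (Σx)(Σy) = 14·(-2763) − (81)(-337) = -11385
Denominator: √[(nΣx²−(Σx)²)(nΣy²−(Σy)²)]
  nΣx²−(Σx)² = 14·711 − 6561 = 3393;  nΣy²−(Σy)² = 14·24633 − 113569 = 231293
  √(3393·231293) = √784777149 = 28013.8742
r = -11385 / 28013.8742 = -0.4064
t = r·√(n−2)/√(1−r²) = -0.4064·√12 / √(1−0.165161) = -1.407811 / 0.913695 = -1.541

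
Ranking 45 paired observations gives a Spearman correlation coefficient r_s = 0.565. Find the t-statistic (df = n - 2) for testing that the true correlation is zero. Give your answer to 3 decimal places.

1 − r_s² = 1 − 0.319225 = 0.680775;  √(1−r_s²) = 0.825091
√(n−2) = √43 = 6.557439
t = r_s·√(n−2)/√(1−r_s²) = 0.565 · 6.557439 / 0.825091 = 4.490

4.490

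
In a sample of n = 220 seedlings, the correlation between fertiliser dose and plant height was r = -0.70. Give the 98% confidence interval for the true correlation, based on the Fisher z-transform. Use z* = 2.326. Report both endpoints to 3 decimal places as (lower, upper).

(-0.772, -0.610)

Fisher z: z_r = atanh(r) = ½·ln((1+(-0.70))/(1−(-0.70))) = -0.867301
SE(z) = 1/√(n−3) = 1/√217 = 0.067884
98% ⇒ z* = 2.326; margin = 2.326·0.067884 = 0.157898
CI on z-scale: (-1.025199, -0.709403)
Back-transform: tanh(-1.025199) = -0.771976, tanh(-0.709403) = -0.610302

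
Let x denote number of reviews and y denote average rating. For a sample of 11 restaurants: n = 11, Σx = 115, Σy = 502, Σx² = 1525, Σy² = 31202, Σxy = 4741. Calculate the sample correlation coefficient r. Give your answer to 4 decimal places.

-0.3100

S_xy = nΣxy − ΣxΣy = 11·4741 − 115·502 = 52151 − 57730 = -5579
S_xx = nΣx² − (Σx)² = 11·1525 − 115² = 16775 − 13225 = 3550
S_yy = nΣy² − (Σy)² = 11·31202 − 502² = 343222 − 252004 = 91218
r = S_xy / √(S_xx·S_yy) = -5579 / √(3550·91218) = -5579 / √323823900 = -5579 / 17995.1077 = -0.3100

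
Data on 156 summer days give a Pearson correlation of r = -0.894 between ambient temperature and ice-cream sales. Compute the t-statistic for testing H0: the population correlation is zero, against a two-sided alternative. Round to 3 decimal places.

-24.760

1 − r² = 1 − 0.799236 = 0.200764;  √(1−r²) = 0.448067
√(n−2) = √154 = 12.409674
t = r·√(n−2)/√(1−r²) = -0.894 · 12.409674 / 0.448067 = -24.760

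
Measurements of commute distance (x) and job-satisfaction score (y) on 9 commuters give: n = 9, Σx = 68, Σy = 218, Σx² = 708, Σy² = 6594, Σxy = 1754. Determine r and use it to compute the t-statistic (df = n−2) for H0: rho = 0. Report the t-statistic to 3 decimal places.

0.573

S_xy = nΣxy − ΣxΣy = 9·1754 − 68·218 = 15786 − 14824 = 962
S_xx = nΣx² − (Σx)² = 9·708 − 68² = 6372 − 4624 = 1748
S_yy = nΣy² − (Σy)² = 9·6594 − 218² = 59346 − 47524 = 11822
r = S_xy / √(S_xx·S_yy) = 962 / √(1748·11822) = 962 / √20664856 = 962 / 4545.8614 = 0.2116
t = r·√(n−2)/√(1−r²) = 0.2116·√7 / √(1−0.044775) = 0.559841 / 0.977356 = 0.573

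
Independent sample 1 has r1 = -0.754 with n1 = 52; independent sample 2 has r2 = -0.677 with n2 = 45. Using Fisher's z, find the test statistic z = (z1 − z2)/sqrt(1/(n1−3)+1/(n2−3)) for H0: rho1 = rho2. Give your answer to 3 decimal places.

-0.754

z1 = atanh(-0.754) = -0.982161,  z2 = atanh(-0.677) = -0.823555
SE = √(1/(n1−3) + 1/(n2−3)) = √(1/49 + 1/42) = √(0.0204082 + 0.0238095) = √0.0442177 = 0.210280
z = (z1 − z2)/SE = (-0.982161 − (-0.823555)) / 0.210280 = -0.158606 / 0.210280 = -0.754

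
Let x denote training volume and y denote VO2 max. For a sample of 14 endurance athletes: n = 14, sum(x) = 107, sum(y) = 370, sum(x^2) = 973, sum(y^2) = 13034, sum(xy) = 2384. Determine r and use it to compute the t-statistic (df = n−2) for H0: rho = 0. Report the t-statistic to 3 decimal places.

-2.769

S_xy = nΣxy − ΣxΣy = 14·2384 − 107·370 = 33376 − 39590 = -6214
S_xx = nΣx² − (Σx)² = 14·973 − 107² = 13622 − 11449 = 2173
S_yy = nΣy² − (Σy)² = 14·13034 − 370² = 182476 − 136900 = 45576
r = S_xy / √(S_xx·S_yy) = -6214 / √(2173·45576) = -6214 / √99036648 = -6214 / 9951.7158 = -0.6244
t = r·√(n−2)/√(1−r²) = -0.6244·√12 / √(1−0.389875) = -2.162985 / 0.781105 = -2.769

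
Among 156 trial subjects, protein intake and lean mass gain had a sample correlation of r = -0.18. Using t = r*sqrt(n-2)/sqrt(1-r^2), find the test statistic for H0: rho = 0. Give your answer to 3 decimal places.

-2.271

1 − r² = 1 − 0.0324 = 0.9676;  √(1−r²) = 0.983667
√(n−2) = √154 = 12.409674
t = r·√(n−2)/√(1−r²) = -0.18 · 12.409674 / 0.983667 = -2.271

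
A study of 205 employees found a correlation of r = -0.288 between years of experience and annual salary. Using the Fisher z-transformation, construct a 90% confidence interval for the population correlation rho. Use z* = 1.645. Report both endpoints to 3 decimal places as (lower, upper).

(-0.390, -0.179)

z_r = atanh(-0.288) = -0.296384;  SE = 1/√(n−3) = 1/√202 = 0.070360
z-limits: -0.296384 ± 1.645·0.070360 = -0.296384 ± 0.115742 = [-0.412126, -0.180642]
ρ-limits: (tanh -0.412126, tanh -0.180642) = (-0.390, -0.179)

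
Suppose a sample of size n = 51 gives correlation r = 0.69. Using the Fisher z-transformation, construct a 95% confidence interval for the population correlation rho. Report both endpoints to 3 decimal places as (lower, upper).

Fisher z: z_r = atanh(r) = ½·ln((1+0.69)/(1−0.69)) = 0.847956
SE(z) = 1/√(n−3) = 1/√48 = 0.144338
95% ⇒ z* = 1.960; margin = 1.960·0.144338 = 0.282902
CI on z-scale: (0.565054, 1.130858)
Back-transform: tanh(0.565054) = 0.511718, tanh(1.130858) = 0.811313

(0.512, 0.811)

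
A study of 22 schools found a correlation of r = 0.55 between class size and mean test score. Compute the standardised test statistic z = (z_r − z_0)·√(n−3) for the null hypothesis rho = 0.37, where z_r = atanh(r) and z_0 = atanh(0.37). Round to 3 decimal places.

Fisher z: atanh(0.55) = 0.618381, atanh(0.37) = 0.388423
z = (z_r − z_0)·√(n−3) = (0.618381 − 0.388423)·√19 = 0.229958 · 4.358899 = 1.002

1.002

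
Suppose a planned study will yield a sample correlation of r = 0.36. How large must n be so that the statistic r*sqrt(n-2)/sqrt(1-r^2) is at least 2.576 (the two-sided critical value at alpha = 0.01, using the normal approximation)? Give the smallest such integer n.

47

Need r·√(n−2)/√(1−r²) ≥ 2.576
√(n−2) ≥ 2.576·√(1−0.1296) / 0.36 = 2.576·0.932952 / 0.36 = 6.6758
n−2 ≥ 44.5663  ⇒  n ≥ 46.5663
Smallest integer n = 47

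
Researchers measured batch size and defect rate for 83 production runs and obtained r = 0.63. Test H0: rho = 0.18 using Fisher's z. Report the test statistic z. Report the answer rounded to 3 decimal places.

5.004

z_r = atanh(0.63) = 0.741416,  z_0 = atanh(0.18) = 0.181983
SE = 1/√(n−3) = 1/√80 = 0.111803
z = (z_r − z_0)/SE = (0.741416 − 0.181983) / 0.111803 = 0.559433 / 0.111803 = 5.004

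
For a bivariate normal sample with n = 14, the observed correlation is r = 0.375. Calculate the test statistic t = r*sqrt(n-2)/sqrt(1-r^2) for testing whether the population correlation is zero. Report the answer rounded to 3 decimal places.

1 − r² = 1 − 0.140625 = 0.859375;  √(1−r²) = 0.927025
√(n−2) = √12 = 3.464102
t = r·√(n−2)/√(1−r²) = 0.375 · 3.464102 / 0.927025 = 1.401

1.401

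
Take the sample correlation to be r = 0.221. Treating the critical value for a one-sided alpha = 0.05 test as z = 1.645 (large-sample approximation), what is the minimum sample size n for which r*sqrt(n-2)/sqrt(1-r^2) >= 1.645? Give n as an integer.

Need r·√(n−2)/√(1−r²) ≥ 1.645
√(n−2) ≥ 1.645·√(1−0.048841) / 0.221 = 1.645·0.975274 / 0.221 = 7.2594
n−2 ≥ 52.6989  ⇒  n ≥ 54.6989
Smallest integer n = 55

55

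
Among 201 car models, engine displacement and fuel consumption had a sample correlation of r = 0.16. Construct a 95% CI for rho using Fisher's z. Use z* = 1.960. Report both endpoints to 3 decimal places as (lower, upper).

z_r = atanh(0.16) = 0.161387;  SE = 1/√(n−3) = 1/√198 = 0.071067
z-limits: 0.161387 ± 1.960·0.071067 = 0.161387 ± 0.139291 = [0.022096, 0.300678]
ρ-limits: (tanh 0.022096, tanh 0.300678) = (0.022, 0.292)

(0.022, 0.292)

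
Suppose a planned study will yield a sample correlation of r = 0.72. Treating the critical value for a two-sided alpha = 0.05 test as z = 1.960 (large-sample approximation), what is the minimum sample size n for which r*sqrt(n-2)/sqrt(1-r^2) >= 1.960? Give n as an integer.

6

Need r·√(n−2)/√(1−r²) ≥ 1.960
√(n−2) ≥ 1.960·√(1−0.5184) / 0.72 = 1.960·0.693974 / 0.72 = 1.8892
n−2 ≥ 3.5691  ⇒  n ≥ 5.5691
Smallest integer n = 6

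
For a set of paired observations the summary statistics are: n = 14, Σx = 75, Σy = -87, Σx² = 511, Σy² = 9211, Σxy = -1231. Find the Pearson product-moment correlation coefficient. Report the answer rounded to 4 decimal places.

-0.7861

Numerator: nΣxy − (Σx)(Σy) = 14·(-1231) − (75)(-87) = -10709
Denominator: √[(nΣx²−(Σx)²)(nΣy²−(Σy)²)]
  nΣx²−(Σx)² = 14·511 − 5625 = 1529;  nΣy²−(Σy)² = 14·9211 − 7569 = 121385
  √(1529·121385) = √185597665 = 13623.4234
r = -10709 / 13623.4234 = -0.7861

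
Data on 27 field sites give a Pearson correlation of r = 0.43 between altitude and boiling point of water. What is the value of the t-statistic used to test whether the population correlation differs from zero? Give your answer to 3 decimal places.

1 − r² = 1 − 0.1849 = 0.8151;  √(1−r²) = 0.902829
√(n−2) = √25 = 5.000000
t = r·√(n−2)/√(1−r²) = 0.43 · 5.000000 / 0.902829 = 2.381

2.381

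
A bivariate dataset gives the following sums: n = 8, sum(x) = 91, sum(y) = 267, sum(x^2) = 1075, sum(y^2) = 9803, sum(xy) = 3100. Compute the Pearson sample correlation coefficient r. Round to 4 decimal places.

S_xy = nΣxy − ΣxΣy = 8·3100 − 91·267 = 24800 − 24297 = 503
S_xx = nΣx² − (Σx)² = 8·1075 − 91² = 8600 − 8281 = 319
S_yy = nΣy² − (Σy)² = 8·9803 − 267² = 78424 − 71289 = 7135
r = S_xy / √(S_xx·S_yy) = 503 / √(319·7135) = 503 / √2276065 = 503 / 1508.6633 = 0.3334

0.3334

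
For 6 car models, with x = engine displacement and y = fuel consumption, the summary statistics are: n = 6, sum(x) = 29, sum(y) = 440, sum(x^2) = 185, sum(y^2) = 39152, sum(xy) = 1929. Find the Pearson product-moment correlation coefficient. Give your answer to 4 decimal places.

Numerator: nΣxy − (Σx)(Σy) = 6·1929 − (29)(440) = -1186
Denominator: √[(nΣx²−(Σx)²)(nΣy²−(Σy)²)]
  nΣx²−(Σx)² = 6·185 − 841 = 269;  nΣy²−(Σy)² = 6·39152 − 193600 = 41312
  √(269·41312) = √11112928 = 3333.6059
r = -1186 / 3333.6059 = -0.3558

-0.3558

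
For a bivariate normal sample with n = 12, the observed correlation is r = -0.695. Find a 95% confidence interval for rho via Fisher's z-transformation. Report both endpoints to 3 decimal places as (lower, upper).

(-0.907, -0.201)

z_r = atanh(-0.695) = -0.857563;  SE = 1/√(n−3) = 1/√9 = 0.333333
z-limits: -0.857563 ± 1.960·0.333333 = -0.857563 ± 0.653333 = [-1.510896, -0.204230]
ρ-limits: (tanh -1.510896, tanh -0.204230) = (-0.907, -0.201)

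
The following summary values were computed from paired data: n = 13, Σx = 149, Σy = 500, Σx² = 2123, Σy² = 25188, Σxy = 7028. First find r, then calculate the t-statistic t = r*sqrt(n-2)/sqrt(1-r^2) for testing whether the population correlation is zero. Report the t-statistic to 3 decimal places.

4.838

S_xy = nΣxy − ΣxΣy = 13·7028 − 149·500 = 91364 − 74500 = 16864
S_xx = nΣx² − (Σx)² = 13·2123 − 149² = 27599 − 22201 = 5398
S_yy = nΣy² − (Σy)² = 13·25188 − 500² = 327444 − 250000 = 77444
r = S_xy / √(S_xx·S_yy) = 16864 / √(5398·77444) = 16864 / √418042712 = 16864 / 20446.0928 = 0.8248
t = r·√(n−2)/√(1−r²) = 0.8248·√11 / √(1−0.680295) = 2.735552 / 0.565425 = 4.838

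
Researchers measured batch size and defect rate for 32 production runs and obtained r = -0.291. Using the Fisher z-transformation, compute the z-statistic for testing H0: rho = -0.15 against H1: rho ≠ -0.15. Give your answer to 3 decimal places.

z_r = atanh(-0.291) = -0.299658,  z_0 = atanh(-0.15) = -0.151140
SE = 1/√(n−3) = 1/√29 = 0.185695
z = (z_r − z_0)/SE = (-0.299658 − (-0.151140)) / 0.185695 = -0.148518 / 0.185695 = -0.800

-0.800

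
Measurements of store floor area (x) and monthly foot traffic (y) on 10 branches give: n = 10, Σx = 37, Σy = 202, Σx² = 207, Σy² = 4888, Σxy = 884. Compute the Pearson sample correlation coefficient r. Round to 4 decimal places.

Numerator: nΣxy − (Σx)(Σy) = 10·884 − (37)(202) = 1366
Denominator: √[(nΣx²−(Σx)²)(nΣy²−(Σy)²)]
  nΣx²−(Σx)² = 10·207 − 1369 = 701;  nΣy²−(Σy)² = 10·4888 − 40804 = 8076
  √(701·8076) = √5661276 = 2379.3436
r = 1366 / 2379.3436 = 0.5741

0.5741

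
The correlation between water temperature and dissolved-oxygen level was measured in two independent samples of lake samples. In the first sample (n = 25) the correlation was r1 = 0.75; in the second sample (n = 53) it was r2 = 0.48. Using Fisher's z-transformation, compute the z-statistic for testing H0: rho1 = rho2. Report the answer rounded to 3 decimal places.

Fisher z-transforms: z1 = atanh(0.75) = 0.972955, z2 = atanh(0.48) = 0.522984; difference d = 0.449971
Var(d) = 1/22 + 1/50 = 0.0454545 + 0.0200000 = 0.0654545
z = d/√Var(d) = 0.449971 / √0.0654545 = 0.449971 / 0.255841 = 1.759

1.759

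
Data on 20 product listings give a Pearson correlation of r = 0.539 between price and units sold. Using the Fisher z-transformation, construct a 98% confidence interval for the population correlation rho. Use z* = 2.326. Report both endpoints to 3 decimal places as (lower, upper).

Fisher z: z_r = atanh(r) = ½·ln((1+0.539)/(1−0.539)) = 0.602745
SE(z) = 1/√(n−3) = 1/√17 = 0.242536
98% ⇒ z* = 2.326; margin = 2.326·0.242536 = 0.564139
CI on z-scale: (0.038606, 1.166884)
Back-transform: tanh(0.038606) = 0.038587, tanh(1.166884) = 0.823271

(0.039, 0.823)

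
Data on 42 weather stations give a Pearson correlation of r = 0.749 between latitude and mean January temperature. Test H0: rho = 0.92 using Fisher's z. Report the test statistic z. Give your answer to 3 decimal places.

Fisher z: atanh(0.749) = 0.970673, atanh(0.92) = 1.589027
z = (z_r − z_0)·√(n−3) = (0.970673 − 1.589027)·√39 = -0.618354 · 6.244998 = -3.862

-3.862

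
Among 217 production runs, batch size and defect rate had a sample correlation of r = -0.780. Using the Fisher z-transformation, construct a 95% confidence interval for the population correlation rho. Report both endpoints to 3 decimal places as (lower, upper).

(-0.827, -0.722)

Fisher z: z_r = atanh(r) = ½·ln((1+(-0.780))/(1−(-0.780))) = -1.045371
SE(z) = 1/√(n−3) = 1/√214 = 0.068359
95% ⇒ z* = 1.960; margin = 1.960·0.068359 = 0.133984
CI on z-scale: (-1.179355, -0.911387)
Back-transform: tanh(-1.179355) = -0.827248, tanh(-0.911387) = -0.721797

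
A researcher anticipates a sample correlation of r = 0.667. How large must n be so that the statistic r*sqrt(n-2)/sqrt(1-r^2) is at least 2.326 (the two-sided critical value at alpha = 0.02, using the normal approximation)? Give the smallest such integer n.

Need r·√(n−2)/√(1−r²) ≥ 2.326
√(n−2) ≥ 2.326·√(1−0.444889) / 0.667 = 2.326·0.745058 / 0.667 = 2.5982
n−2 ≥ 6.7506  ⇒  n ≥ 8.7506
Smallest integer n = 9

9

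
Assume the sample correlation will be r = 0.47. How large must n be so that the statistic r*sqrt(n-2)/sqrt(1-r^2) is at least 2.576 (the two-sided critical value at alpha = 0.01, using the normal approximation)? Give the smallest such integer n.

Need r·√(n−2)/√(1−r²) ≥ 2.576
√(n−2) ≥ 2.576·√(1−0.2209) / 0.47 = 2.576·0.882666 / 0.47 = 4.8378
n−2 ≥ 23.4043  ⇒  n ≥ 25.4043
Smallest integer n = 26

26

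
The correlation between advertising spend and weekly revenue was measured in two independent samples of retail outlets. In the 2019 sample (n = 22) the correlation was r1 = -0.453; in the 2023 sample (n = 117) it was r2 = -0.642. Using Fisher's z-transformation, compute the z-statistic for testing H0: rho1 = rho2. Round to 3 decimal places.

1.102

Fisher z-transforms: z1 = atanh(-0.453) = -0.488468, z2 = atanh(-0.642) = -0.761569; difference d = 0.273101
Var(d) = 1/19 + 1/114 = 0.0526316 + 0.0087719 = 0.0614035
z = d/√Var(d) = 0.273101 / √0.0614035 = 0.273101 / 0.247797 = 1.102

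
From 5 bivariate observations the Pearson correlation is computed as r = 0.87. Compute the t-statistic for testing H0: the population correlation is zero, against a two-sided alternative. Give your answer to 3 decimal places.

1 − r² = 1 − 0.7569 = 0.2431;  √(1−r²) = 0.493052
√(n−2) = √3 = 1.732051
t = r·√(n−2)/√(1−r²) = 0.87 · 1.732051 / 0.493052 = 3.056

3.056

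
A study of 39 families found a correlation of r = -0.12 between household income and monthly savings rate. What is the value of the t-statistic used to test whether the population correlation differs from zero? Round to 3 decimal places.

t = r·√(n−2) / √(1−r²) with r = -0.12, n = 39
  = -0.12·√37 / √(1 − 0.0144)
  = -0.12·6.082763 / 0.992774
  = -0.729932 / 0.992774 = -0.735

-0.735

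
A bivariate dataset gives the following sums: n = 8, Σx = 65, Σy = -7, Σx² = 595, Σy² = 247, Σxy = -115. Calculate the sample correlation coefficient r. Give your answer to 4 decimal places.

S_xy = nΣxy − ΣxΣy = 8·(-115) − 65·(-7) = -920 − (-455) = -465
S_xx = nΣx² − (Σx)² = 8·595 − 65² = 4760 − 4225 = 535
S_yy = nΣy² − (Σy)² = 8·247 − (-7)² = 1976 − 49 = 1927
r = S_xy / √(S_xx·S_yy) = -465 / √(535·1927) = -465 / √1030945 = -465 / 1015.3546 = -0.4580

-0.4580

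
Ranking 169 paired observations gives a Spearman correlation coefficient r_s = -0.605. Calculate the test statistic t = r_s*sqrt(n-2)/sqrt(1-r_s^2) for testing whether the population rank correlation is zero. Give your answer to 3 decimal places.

-9.819

1 − r_s² = 1 − 0.366025 = 0.633975;  √(1−r_s²) = 0.796225
√(n−2) = √167 = 12.922848
t = r_s·√(n−2)/√(1−r_s²) = -0.605 · 12.922848 / 0.796225 = -9.819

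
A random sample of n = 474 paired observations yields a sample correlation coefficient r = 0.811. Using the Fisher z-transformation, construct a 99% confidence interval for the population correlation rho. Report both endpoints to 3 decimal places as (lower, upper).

(0.766, 0.848)

Fisher z: z_r = atanh(r) = ½·ln((1+0.811)/(1−0.811)) = 1.129944
SE(z) = 1/√(n−3) = 1/√471 = 0.046078
99% ⇒ z* = 2.576; margin = 2.576·0.046078 = 0.118697
CI on z-scale: (1.011247, 1.248641)
Back-transform: tanh(1.011247) = 0.766277, tanh(1.248641) = 0.847902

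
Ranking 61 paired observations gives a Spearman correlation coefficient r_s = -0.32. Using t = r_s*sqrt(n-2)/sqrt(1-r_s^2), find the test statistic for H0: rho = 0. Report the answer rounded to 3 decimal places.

-2.594

1 − r_s² = 1 − 0.1024 = 0.8976;  √(1−r_s²) = 0.947418
√(n−2) = √59 = 7.681146
t = r_s·√(n−2)/√(1−r_s²) = -0.32 · 7.681146 / 0.947418 = -2.594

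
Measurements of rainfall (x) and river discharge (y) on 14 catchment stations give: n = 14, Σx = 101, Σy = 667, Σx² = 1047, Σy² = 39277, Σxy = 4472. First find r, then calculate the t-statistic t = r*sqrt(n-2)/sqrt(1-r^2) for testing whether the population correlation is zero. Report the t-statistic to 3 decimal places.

-0.781

Numerator: nΣxy − (Σx)(Σy) = 14·4472 − (101)(667) = -4759
Denominator: √[(nΣx²−(Σx)²)(nΣy²−(Σy)²)]
  nΣx²−(Σx)² = 14·1047 − 10201 = 4457;  nΣy²−(Σy)² = 14·39277 − 444889 = 104989
  √(4457·104989) = √467935973 = 21631.8278
r = -4759 / 21631.8278 = -0.2200
t = r·√(n−2)/√(1−r²) = -0.2200·√12 / √(1−0.048400) = -0.762102 / 0.975500 = -0.781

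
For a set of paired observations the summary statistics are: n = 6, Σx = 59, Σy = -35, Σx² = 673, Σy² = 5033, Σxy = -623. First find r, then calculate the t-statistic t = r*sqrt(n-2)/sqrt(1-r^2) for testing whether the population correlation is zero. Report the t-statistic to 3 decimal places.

-0.916

Numerator: nΣxy − (Σx)(Σy) = 6·(-623) − (59)(-35) = -1673
Denominator: √[(nΣx²−(Σx)²)(nΣy²−(Σy)²)]
  nΣx²−(Σx)² = 6·673 − 3481 = 557;  nΣy²−(Σy)² = 6·5033 − 1225 = 28973
  √(557·28973) = √16137961 = 4017.2081
r = -1673 / 4017.2081 = -0.4165
t = r·√(n−2)/√(1−r²) = -0.4165·√4 / √(1−0.173472) = -0.833000 / 0.909136 = -0.916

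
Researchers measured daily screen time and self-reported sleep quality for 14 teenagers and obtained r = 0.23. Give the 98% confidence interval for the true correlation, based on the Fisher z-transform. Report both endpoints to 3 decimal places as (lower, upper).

z_r = atanh(0.23) = 0.234189;  SE = 1/√(n−3) = 1/√11 = 0.301511
z-limits: 0.234189 ± 2.326·0.301511 = 0.234189 ± 0.701315 = [-0.467126, 0.935504]
ρ-limits: (tanh -0.467126, tanh 0.935504) = (-0.436, 0.733)

(-0.436, 0.733)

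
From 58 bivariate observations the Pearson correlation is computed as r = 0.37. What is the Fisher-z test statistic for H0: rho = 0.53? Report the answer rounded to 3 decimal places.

Fisher z: atanh(0.37) = 0.388423, atanh(0.53) = 0.590145
z = (z_r − z_0)·√(n−3) = (0.388423 − 0.590145)·√55 = -0.201722 · 7.416198 = -1.496

-1.496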